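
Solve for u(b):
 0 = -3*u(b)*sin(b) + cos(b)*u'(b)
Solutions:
 u(b) = C1/cos(b)^3


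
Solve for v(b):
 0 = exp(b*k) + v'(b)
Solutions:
 v(b) = C1 - exp(b*k)/k


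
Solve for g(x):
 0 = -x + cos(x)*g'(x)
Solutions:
 g(x) = C1 + Integral(x/cos(x), x)


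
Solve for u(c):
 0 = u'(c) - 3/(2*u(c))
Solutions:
 u(c) = -sqrt(C1 + 3*c)
 u(c) = sqrt(C1 + 3*c)


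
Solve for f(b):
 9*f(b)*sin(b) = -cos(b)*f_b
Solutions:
 f(b) = C1*cos(b)^9


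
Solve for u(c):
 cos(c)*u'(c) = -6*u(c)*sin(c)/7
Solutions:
 u(c) = C1*cos(c)^(6/7)


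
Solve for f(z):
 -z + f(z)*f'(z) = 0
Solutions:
 f(z) = -sqrt(C1 + z^2)
 f(z) = sqrt(C1 + z^2)


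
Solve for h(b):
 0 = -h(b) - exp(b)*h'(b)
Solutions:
 h(b) = C1*exp(exp(-b))


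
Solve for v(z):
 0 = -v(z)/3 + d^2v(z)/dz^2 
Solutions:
 v(z) = C1*exp(-sqrt(3)*z/3) + C2*exp(sqrt(3)*z/3)


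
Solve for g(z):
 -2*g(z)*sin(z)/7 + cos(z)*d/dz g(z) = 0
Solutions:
 g(z) = C1/cos(z)^(2/7)


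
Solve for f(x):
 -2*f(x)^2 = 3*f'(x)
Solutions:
 f(x) = 3/(C1 + 2*x)


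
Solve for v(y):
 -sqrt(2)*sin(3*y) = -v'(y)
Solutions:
 v(y) = C1 - sqrt(2)*cos(3*y)/3


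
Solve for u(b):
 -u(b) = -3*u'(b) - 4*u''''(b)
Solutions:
 u(b) = C1*exp(b*(-8/(1 + 3*sqrt(57))^(1/3) + (1 + 3*sqrt(57))^(1/3) + 4)/12)*sin(sqrt(3)*b*(8/(1 + 3*sqrt(57))^(1/3) + (1 + 3*sqrt(57))^(1/3))/12) + C2*exp(b*(-8/(1 + 3*sqrt(57))^(1/3) + (1 + 3*sqrt(57))^(1/3) + 4)/12)*cos(sqrt(3)*b*(8/(1 + 3*sqrt(57))^(1/3) + (1 + 3*sqrt(57))^(1/3))/12) + C3*exp(-b) + C4*exp(b*(-(1 + 3*sqrt(57))^(1/3) + 2 + 8/(1 + 3*sqrt(57))^(1/3))/6)


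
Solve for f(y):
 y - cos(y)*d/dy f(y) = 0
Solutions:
 f(y) = C1 + Integral(y/cos(y), y)


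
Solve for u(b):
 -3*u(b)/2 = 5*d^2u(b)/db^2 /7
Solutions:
 u(b) = C1*sin(sqrt(210)*b/10) + C2*cos(sqrt(210)*b/10)


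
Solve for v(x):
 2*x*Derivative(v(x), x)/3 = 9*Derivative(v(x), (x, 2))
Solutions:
 v(x) = C1 + C2*erfi(sqrt(3)*x/9)


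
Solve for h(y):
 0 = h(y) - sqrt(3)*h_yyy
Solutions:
 h(y) = C3*exp(3^(5/6)*y/3) + (C1*sin(3^(1/3)*y/2) + C2*cos(3^(1/3)*y/2))*exp(-3^(5/6)*y/6)


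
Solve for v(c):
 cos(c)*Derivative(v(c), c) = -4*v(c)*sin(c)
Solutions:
 v(c) = C1*cos(c)^4


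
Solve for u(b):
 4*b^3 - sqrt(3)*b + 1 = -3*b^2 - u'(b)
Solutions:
 u(b) = C1 - b^4 - b^3 + sqrt(3)*b^2/2 - b


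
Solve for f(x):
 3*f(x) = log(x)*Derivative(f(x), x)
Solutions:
 f(x) = C1*exp(3*li(x))


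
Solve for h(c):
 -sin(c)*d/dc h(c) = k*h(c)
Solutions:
 h(c) = C1*exp(k*(-log(cos(c) - 1) + log(cos(c) + 1))/2)


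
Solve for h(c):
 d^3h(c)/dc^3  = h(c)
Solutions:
 h(c) = C3*exp(c) + (C1*sin(sqrt(3)*c/2) + C2*cos(sqrt(3)*c/2))*exp(-c/2)


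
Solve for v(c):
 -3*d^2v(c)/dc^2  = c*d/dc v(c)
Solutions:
 v(c) = C1 + C2*erf(sqrt(6)*c/6)


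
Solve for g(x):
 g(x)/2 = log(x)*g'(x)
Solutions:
 g(x) = C1*exp(li(x)/2)


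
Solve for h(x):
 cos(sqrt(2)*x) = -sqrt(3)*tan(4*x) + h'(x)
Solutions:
 h(x) = C1 - sqrt(3)*log(cos(4*x))/4 + sqrt(2)*sin(sqrt(2)*x)/2


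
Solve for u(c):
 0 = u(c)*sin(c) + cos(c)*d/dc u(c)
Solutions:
 u(c) = C1*cos(c)


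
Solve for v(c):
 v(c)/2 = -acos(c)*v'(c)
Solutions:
 v(c) = C1*exp(-Integral(1/acos(c), c)/2)


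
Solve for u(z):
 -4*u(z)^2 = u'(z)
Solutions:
 u(z) = 1/(C1 + 4*z)


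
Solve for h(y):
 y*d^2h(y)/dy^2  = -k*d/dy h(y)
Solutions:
 h(y) = C1 + y^(1 - re(k))*(C2*sin(log(y)*Abs(im(k))) + C3*cos(log(y)*im(k)))


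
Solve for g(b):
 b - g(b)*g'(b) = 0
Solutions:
 g(b) = -sqrt(C1 + b^2)
 g(b) = sqrt(C1 + b^2)


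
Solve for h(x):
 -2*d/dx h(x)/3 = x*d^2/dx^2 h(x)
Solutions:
 h(x) = C1 + C2*x^(1/3)


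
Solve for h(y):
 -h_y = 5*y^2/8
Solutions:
 h(y) = C1 - 5*y^3/24


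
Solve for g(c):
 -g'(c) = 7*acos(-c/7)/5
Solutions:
 g(c) = C1 - 7*c*acos(-c/7)/5 - 7*sqrt(49 - c^2)/5


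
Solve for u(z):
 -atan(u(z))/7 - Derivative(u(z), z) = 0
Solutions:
 Integral(1/atan(_y), (_y, u(z))) = C1 - z/7


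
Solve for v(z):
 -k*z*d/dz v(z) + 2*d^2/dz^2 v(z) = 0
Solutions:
 v(z) = Piecewise((-sqrt(pi)*C1*erf(z*sqrt(-k)/2)/sqrt(-k) - C2, (k > 0) | (k < 0)), (-C1*z - C2, True))


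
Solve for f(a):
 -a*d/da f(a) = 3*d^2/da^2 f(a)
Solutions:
 f(a) = C1 + C2*erf(sqrt(6)*a/6)


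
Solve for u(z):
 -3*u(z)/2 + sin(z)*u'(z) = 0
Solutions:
 u(z) = C1*(cos(z) - 1)^(3/4)/(cos(z) + 1)^(3/4)


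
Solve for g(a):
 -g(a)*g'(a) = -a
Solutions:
 g(a) = -sqrt(C1 + a^2)
 g(a) = sqrt(C1 + a^2)


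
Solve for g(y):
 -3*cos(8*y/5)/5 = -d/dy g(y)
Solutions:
 g(y) = C1 + 3*sin(8*y/5)/8


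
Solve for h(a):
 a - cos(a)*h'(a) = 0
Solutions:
 h(a) = C1 + Integral(a/cos(a), a)


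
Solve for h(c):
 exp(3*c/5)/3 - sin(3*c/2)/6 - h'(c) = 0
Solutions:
 h(c) = C1 + 5*exp(3*c/5)/9 + cos(3*c/2)/9


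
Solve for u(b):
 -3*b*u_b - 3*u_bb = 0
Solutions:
 u(b) = C1 + C2*erf(sqrt(2)*b/2)


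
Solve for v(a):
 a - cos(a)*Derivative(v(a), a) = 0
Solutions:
 v(a) = C1 + Integral(a/cos(a), a)


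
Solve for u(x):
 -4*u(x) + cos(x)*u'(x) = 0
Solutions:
 u(x) = C1*(sin(x)^2 + 2*sin(x) + 1)/(sin(x)^2 - 2*sin(x) + 1)


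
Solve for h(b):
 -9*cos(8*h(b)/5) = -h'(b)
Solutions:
 -9*b - 5*log(sin(8*h(b)/5) - 1)/16 + 5*log(sin(8*h(b)/5) + 1)/16 = C1


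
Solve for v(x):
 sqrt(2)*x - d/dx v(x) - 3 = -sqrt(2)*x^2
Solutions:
 v(x) = C1 + sqrt(2)*x^3/3 + sqrt(2)*x^2/2 - 3*x


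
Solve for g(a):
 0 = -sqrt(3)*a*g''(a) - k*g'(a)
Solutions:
 g(a) = C1 + a^(-sqrt(3)*re(k)/3 + 1)*(C2*sin(sqrt(3)*log(a)*Abs(im(k))/3) + C3*cos(sqrt(3)*log(a)*im(k)/3))


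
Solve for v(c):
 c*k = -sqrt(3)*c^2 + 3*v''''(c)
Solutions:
 v(c) = C1 + C2*c + C3*c^2 + C4*c^3 + sqrt(3)*c^6/1080 + c^5*k/360


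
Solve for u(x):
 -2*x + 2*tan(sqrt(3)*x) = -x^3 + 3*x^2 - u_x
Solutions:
 u(x) = C1 - x^4/4 + x^3 + x^2 + 2*sqrt(3)*log(cos(sqrt(3)*x))/3


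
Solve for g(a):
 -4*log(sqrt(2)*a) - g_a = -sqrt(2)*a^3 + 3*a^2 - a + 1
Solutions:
 g(a) = C1 + sqrt(2)*a^4/4 - a^3 + a^2/2 - 4*a*log(a) - a*log(4) + 3*a


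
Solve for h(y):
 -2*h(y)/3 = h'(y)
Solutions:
 h(y) = C1*exp(-2*y/3)


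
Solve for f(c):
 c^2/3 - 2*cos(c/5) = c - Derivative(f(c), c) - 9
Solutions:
 f(c) = C1 - c^3/9 + c^2/2 - 9*c + 10*sin(c/5)


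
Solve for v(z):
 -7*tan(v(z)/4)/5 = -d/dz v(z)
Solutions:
 v(z) = -4*asin(C1*exp(7*z/20)) + 4*pi
 v(z) = 4*asin(C1*exp(7*z/20))


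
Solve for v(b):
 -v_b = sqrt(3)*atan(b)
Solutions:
 v(b) = C1 - sqrt(3)*(b*atan(b) - log(b^2 + 1)/2)


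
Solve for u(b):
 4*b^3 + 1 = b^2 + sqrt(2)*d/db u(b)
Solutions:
 u(b) = C1 + sqrt(2)*b^4/2 - sqrt(2)*b^3/6 + sqrt(2)*b/2


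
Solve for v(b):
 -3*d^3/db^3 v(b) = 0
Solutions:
 v(b) = C1 + C2*b + C3*b^2


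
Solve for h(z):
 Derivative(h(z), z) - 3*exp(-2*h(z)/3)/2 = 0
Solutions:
 h(z) = 3*log(-sqrt(C1 + 3*z)) - 3*log(3)/2
 h(z) = 3*log(C1 + 3*z)/2 - 3*log(3)/2


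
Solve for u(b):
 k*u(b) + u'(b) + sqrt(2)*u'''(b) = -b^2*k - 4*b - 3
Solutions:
 u(b) = C1*exp(b*(-6^(1/3)*(9*sqrt(2)*k + 2*sqrt(3)*sqrt(27*k^2/2 + sqrt(2)))^(1/3) + 2*2^(1/6)*3^(2/3)/(9*sqrt(2)*k + 2*sqrt(3)*sqrt(27*k^2/2 + sqrt(2)))^(1/3))/6) + C2*exp(b*(6^(1/3)*(9*sqrt(2)*k + 2*sqrt(3)*sqrt(27*k^2/2 + sqrt(2)))^(1/3)/12 - 2^(1/3)*3^(5/6)*I*(9*sqrt(2)*k + 2*sqrt(3)*sqrt(27*k^2/2 + sqrt(2)))^(1/3)/12 + 2*sqrt(2)/((-6^(1/3) + 2^(1/3)*3^(5/6)*I)*(9*sqrt(2)*k + 2*sqrt(3)*sqrt(27*k^2/2 + sqrt(2)))^(1/3)))) + C3*exp(b*(6^(1/3)*(9*sqrt(2)*k + 2*sqrt(3)*sqrt(27*k^2/2 + sqrt(2)))^(1/3)/12 + 2^(1/3)*3^(5/6)*I*(9*sqrt(2)*k + 2*sqrt(3)*sqrt(27*k^2/2 + sqrt(2)))^(1/3)/12 - 2*sqrt(2)/((6^(1/3) + 2^(1/3)*3^(5/6)*I)*(9*sqrt(2)*k + 2*sqrt(3)*sqrt(27*k^2/2 + sqrt(2)))^(1/3)))) - b^2 - 2*b/k - 3/k + 2/k^2


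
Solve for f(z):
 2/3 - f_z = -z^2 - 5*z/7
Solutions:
 f(z) = C1 + z^3/3 + 5*z^2/14 + 2*z/3


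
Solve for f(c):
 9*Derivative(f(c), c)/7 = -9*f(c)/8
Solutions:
 f(c) = C1*exp(-7*c/8)


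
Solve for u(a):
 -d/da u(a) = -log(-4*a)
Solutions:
 u(a) = C1 + a*log(-a) + a*(-1 + 2*log(2))


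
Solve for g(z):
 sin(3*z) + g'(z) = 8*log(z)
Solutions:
 g(z) = C1 + 8*z*log(z) - 8*z + cos(3*z)/3


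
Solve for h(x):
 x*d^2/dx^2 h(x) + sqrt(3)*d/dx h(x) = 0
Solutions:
 h(x) = C1 + C2*x^(1 - sqrt(3))


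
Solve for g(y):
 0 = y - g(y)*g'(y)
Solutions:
 g(y) = -sqrt(C1 + y^2)
 g(y) = sqrt(C1 + y^2)


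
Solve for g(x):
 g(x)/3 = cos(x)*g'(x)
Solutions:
 g(x) = C1*(sin(x) + 1)^(1/6)/(sin(x) - 1)^(1/6)


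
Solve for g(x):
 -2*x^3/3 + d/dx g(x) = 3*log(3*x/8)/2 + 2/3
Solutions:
 g(x) = C1 + x^4/6 + 3*x*log(x)/2 - 9*x*log(2)/2 - 5*x/6 + 3*x*log(3)/2


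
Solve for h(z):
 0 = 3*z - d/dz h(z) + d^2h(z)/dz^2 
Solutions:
 h(z) = C1 + C2*exp(z) + 3*z^2/2 + 3*z


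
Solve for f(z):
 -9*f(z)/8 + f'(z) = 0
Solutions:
 f(z) = C1*exp(9*z/8)


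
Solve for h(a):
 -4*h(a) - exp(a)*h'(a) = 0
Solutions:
 h(a) = C1*exp(4*exp(-a))


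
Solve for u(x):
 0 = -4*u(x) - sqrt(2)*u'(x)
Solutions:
 u(x) = C1*exp(-2*sqrt(2)*x)


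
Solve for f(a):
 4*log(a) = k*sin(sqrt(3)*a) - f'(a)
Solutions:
 f(a) = C1 - 4*a*log(a) + 4*a - sqrt(3)*k*cos(sqrt(3)*a)/3


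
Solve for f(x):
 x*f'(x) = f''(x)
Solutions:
 f(x) = C1 + C2*erfi(sqrt(2)*x/2)


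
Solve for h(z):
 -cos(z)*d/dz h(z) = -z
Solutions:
 h(z) = C1 + Integral(z/cos(z), z)


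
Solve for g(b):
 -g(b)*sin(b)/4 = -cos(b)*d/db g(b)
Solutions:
 g(b) = C1/cos(b)^(1/4)


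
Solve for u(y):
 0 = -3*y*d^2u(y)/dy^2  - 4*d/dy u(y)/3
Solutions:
 u(y) = C1 + C2*y^(5/9)


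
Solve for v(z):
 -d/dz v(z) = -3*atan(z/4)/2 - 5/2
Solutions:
 v(z) = C1 + 3*z*atan(z/4)/2 + 5*z/2 - 3*log(z^2 + 16)


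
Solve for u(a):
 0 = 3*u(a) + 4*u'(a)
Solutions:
 u(a) = C1*exp(-3*a/4)


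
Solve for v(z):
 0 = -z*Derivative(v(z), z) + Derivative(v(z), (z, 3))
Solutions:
 v(z) = C1 + Integral(C2*airyai(z) + C3*airybi(z), z)


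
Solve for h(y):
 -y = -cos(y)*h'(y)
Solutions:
 h(y) = C1 + Integral(y/cos(y), y)


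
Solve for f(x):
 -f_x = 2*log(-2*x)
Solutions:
 f(x) = C1 - 2*x*log(-x) + 2*x*(1 - log(2))


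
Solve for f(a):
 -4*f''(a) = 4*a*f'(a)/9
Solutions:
 f(a) = C1 + C2*erf(sqrt(2)*a/6)


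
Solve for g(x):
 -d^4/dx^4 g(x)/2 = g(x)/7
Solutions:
 g(x) = (C1*sin(14^(3/4)*x/14) + C2*cos(14^(3/4)*x/14))*exp(-14^(3/4)*x/14) + (C3*sin(14^(3/4)*x/14) + C4*cos(14^(3/4)*x/14))*exp(14^(3/4)*x/14)


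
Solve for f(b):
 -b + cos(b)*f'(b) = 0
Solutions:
 f(b) = C1 + Integral(b/cos(b), b)


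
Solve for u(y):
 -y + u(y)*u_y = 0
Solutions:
 u(y) = -sqrt(C1 + y^2)
 u(y) = sqrt(C1 + y^2)


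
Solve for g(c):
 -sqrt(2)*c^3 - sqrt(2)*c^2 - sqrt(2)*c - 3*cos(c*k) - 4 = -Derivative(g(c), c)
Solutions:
 g(c) = C1 + sqrt(2)*c^4/4 + sqrt(2)*c^3/3 + sqrt(2)*c^2/2 + 4*c + 3*sin(c*k)/k


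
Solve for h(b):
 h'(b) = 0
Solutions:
 h(b) = C1


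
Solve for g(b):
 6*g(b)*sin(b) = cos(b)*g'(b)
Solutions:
 g(b) = C1/cos(b)^6


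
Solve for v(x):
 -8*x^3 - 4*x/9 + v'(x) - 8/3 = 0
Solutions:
 v(x) = C1 + 2*x^4 + 2*x^2/9 + 8*x/3


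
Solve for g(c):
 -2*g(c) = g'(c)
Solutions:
 g(c) = C1*exp(-2*c)


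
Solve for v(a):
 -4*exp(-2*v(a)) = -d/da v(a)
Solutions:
 v(a) = log(-sqrt(C1 + 8*a))
 v(a) = log(C1 + 8*a)/2


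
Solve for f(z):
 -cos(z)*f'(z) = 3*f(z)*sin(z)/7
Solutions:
 f(z) = C1*cos(z)^(3/7)


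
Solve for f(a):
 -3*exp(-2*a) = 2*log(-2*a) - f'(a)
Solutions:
 f(a) = C1 + 2*a*log(-a) + 2*a*(-1 + log(2)) - 3*exp(-2*a)/2


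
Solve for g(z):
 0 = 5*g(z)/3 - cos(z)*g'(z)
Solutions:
 g(z) = C1*(sin(z) + 1)^(5/6)/(sin(z) - 1)^(5/6)


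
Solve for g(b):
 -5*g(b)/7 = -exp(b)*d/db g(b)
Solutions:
 g(b) = C1*exp(-5*exp(-b)/7)


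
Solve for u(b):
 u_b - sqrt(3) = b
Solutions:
 u(b) = C1 + b^2/2 + sqrt(3)*b


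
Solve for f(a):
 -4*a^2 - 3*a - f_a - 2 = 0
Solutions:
 f(a) = C1 - 4*a^3/3 - 3*a^2/2 - 2*a


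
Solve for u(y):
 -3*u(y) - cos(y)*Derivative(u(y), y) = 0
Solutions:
 u(y) = C1*(sin(y) - 1)^(3/2)/(sin(y) + 1)^(3/2)


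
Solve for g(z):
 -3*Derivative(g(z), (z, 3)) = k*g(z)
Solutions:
 g(z) = C1*exp(3^(2/3)*z*(-k)^(1/3)/3) + C2*exp(z*(-k)^(1/3)*(-3^(2/3) + 3*3^(1/6)*I)/6) + C3*exp(-z*(-k)^(1/3)*(3^(2/3) + 3*3^(1/6)*I)/6)


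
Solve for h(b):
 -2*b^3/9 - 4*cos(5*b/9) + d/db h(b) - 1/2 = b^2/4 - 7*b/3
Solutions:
 h(b) = C1 + b^4/18 + b^3/12 - 7*b^2/6 + b/2 + 36*sin(5*b/9)/5


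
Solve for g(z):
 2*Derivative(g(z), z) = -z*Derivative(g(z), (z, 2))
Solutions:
 g(z) = C1 + C2/z


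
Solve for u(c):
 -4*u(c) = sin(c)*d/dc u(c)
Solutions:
 u(c) = C1*(cos(c)^2 + 2*cos(c) + 1)/(cos(c)^2 - 2*cos(c) + 1)


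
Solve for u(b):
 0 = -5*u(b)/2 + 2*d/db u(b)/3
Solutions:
 u(b) = C1*exp(15*b/4)


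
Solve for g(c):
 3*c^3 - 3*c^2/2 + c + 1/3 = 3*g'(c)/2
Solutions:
 g(c) = C1 + c^4/2 - c^3/3 + c^2/3 + 2*c/9


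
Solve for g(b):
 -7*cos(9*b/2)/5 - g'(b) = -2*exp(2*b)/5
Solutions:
 g(b) = C1 + exp(2*b)/5 - 14*sin(9*b/2)/45


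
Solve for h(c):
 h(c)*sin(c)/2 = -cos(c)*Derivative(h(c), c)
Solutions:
 h(c) = C1*sqrt(cos(c))


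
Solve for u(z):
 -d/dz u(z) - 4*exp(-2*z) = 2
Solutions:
 u(z) = C1 - 2*z + 2*exp(-2*z)


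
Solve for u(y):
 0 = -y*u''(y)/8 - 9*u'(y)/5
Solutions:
 u(y) = C1 + C2/y^(67/5)


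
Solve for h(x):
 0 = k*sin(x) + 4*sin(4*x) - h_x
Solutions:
 h(x) = C1 - k*cos(x) - cos(4*x)


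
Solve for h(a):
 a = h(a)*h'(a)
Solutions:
 h(a) = -sqrt(C1 + a^2)
 h(a) = sqrt(C1 + a^2)


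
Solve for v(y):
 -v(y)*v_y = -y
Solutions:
 v(y) = -sqrt(C1 + y^2)
 v(y) = sqrt(C1 + y^2)


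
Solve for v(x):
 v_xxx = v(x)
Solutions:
 v(x) = C3*exp(x) + (C1*sin(sqrt(3)*x/2) + C2*cos(sqrt(3)*x/2))*exp(-x/2)


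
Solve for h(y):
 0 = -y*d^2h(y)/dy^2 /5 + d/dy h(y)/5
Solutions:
 h(y) = C1 + C2*y^2


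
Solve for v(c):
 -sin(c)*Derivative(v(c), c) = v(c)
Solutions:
 v(c) = C1*sqrt(cos(c) + 1)/sqrt(cos(c) - 1)


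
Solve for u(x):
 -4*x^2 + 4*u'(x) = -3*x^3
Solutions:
 u(x) = C1 - 3*x^4/16 + x^3/3


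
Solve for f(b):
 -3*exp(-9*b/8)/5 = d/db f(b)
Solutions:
 f(b) = C1 + 8*exp(-9*b/8)/15


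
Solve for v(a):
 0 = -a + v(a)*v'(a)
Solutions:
 v(a) = -sqrt(C1 + a^2)
 v(a) = sqrt(C1 + a^2)


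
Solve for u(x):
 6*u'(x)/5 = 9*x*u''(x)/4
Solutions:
 u(x) = C1 + C2*x^(23/15)


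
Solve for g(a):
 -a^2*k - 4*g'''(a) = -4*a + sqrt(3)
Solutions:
 g(a) = C1 + C2*a + C3*a^2 - a^5*k/240 + a^4/24 - sqrt(3)*a^3/24


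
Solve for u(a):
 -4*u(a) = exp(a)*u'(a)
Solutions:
 u(a) = C1*exp(4*exp(-a))


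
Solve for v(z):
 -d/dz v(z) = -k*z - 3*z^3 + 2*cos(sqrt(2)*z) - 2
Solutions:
 v(z) = C1 + k*z^2/2 + 3*z^4/4 + 2*z - sqrt(2)*sin(sqrt(2)*z)


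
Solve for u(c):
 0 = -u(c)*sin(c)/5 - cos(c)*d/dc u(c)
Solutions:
 u(c) = C1*cos(c)^(1/5)


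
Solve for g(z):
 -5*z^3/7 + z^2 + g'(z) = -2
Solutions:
 g(z) = C1 + 5*z^4/28 - z^3/3 - 2*z


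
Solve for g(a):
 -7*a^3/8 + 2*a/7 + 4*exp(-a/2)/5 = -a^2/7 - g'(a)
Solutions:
 g(a) = C1 + 7*a^4/32 - a^3/21 - a^2/7 + 8*exp(-a/2)/5


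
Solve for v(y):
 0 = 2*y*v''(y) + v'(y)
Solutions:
 v(y) = C1 + C2*sqrt(y)


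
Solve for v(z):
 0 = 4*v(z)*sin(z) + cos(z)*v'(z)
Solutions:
 v(z) = C1*cos(z)^4


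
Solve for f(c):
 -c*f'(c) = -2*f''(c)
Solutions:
 f(c) = C1 + C2*erfi(c/2)


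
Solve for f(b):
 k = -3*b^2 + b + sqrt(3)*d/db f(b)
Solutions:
 f(b) = C1 + sqrt(3)*b^3/3 - sqrt(3)*b^2/6 + sqrt(3)*b*k/3


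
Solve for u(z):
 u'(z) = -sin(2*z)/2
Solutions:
 u(z) = C1 + cos(2*z)/4


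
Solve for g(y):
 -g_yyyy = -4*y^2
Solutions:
 g(y) = C1 + C2*y + C3*y^2 + C4*y^3 + y^6/90


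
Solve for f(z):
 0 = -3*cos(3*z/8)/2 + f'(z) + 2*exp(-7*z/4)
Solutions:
 f(z) = C1 + 4*sin(3*z/8) + 8*exp(-7*z/4)/7


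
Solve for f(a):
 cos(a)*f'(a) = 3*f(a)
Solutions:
 f(a) = C1*(sin(a) + 1)^(3/2)/(sin(a) - 1)^(3/2)


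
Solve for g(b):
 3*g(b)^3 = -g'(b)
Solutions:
 g(b) = -sqrt(2)*sqrt(-1/(C1 - 3*b))/2
 g(b) = sqrt(2)*sqrt(-1/(C1 - 3*b))/2


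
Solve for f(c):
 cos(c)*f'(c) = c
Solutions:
 f(c) = C1 + Integral(c/cos(c), c)


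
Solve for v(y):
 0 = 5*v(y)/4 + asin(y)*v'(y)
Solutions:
 v(y) = C1*exp(-5*Integral(1/asin(y), y)/4)


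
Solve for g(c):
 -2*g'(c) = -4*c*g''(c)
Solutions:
 g(c) = C1 + C2*c^(3/2)


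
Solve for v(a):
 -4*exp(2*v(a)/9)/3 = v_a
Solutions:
 v(a) = 9*log(-sqrt(-1/(C1 - 4*a))) - 9*log(2) + 9*log(6)/2 + 9*log(3)
 v(a) = 9*log(-1/(C1 - 4*a))/2 - 9*log(2) + 9*log(6)/2 + 9*log(3)


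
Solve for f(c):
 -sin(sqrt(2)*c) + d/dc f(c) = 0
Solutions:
 f(c) = C1 - sqrt(2)*cos(sqrt(2)*c)/2


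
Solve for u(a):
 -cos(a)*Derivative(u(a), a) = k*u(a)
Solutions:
 u(a) = C1*exp(k*(log(sin(a) - 1) - log(sin(a) + 1))/2)


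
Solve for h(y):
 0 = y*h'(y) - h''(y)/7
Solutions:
 h(y) = C1 + C2*erfi(sqrt(14)*y/2)


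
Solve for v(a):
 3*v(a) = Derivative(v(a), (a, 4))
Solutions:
 v(a) = C1*exp(-3^(1/4)*a) + C2*exp(3^(1/4)*a) + C3*sin(3^(1/4)*a) + C4*cos(3^(1/4)*a)


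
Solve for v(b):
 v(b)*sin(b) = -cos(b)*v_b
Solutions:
 v(b) = C1*cos(b)


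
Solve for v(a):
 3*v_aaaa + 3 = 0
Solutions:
 v(a) = C1 + C2*a + C3*a^2 + C4*a^3 - a^4/24


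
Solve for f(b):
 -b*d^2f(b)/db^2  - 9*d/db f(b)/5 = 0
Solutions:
 f(b) = C1 + C2/b^(4/5)


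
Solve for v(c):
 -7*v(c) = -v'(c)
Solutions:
 v(c) = C1*exp(7*c)


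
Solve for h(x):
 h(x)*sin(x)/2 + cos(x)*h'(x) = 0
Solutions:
 h(x) = C1*sqrt(cos(x))


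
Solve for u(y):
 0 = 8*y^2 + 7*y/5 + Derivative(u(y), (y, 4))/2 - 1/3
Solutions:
 u(y) = C1 + C2*y + C3*y^2 + C4*y^3 - 2*y^6/45 - 7*y^5/300 + y^4/36


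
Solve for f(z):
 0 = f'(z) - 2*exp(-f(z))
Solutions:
 f(z) = log(C1 + 2*z)


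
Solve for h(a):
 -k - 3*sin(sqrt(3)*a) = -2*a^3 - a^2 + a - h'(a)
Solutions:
 h(a) = C1 - a^4/2 - a^3/3 + a^2/2 + a*k - sqrt(3)*cos(sqrt(3)*a)


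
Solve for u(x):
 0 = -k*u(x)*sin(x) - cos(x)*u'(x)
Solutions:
 u(x) = C1*exp(k*log(cos(x)))


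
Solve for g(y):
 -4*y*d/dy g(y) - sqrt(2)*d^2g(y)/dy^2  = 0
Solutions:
 g(y) = C1 + C2*erf(2^(1/4)*y)


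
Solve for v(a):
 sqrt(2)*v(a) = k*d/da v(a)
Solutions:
 v(a) = C1*exp(sqrt(2)*a/k)


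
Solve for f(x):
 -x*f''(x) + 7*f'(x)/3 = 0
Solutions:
 f(x) = C1 + C2*x^(10/3)


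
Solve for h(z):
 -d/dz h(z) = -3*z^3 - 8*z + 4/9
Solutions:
 h(z) = C1 + 3*z^4/4 + 4*z^2 - 4*z/9


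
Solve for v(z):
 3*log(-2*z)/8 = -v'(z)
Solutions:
 v(z) = C1 - 3*z*log(-z)/8 + 3*z*(1 - log(2))/8


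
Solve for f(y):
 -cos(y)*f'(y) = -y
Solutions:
 f(y) = C1 + Integral(y/cos(y), y)


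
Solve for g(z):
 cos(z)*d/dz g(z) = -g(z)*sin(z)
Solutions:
 g(z) = C1*cos(z)


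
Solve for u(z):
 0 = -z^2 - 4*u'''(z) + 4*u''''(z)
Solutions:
 u(z) = C1 + C2*z + C3*z^2 + C4*exp(z) - z^5/240 - z^4/48 - z^3/12


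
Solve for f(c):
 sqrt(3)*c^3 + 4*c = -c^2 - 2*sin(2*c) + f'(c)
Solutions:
 f(c) = C1 + sqrt(3)*c^4/4 + c^3/3 + 2*c^2 - cos(2*c)


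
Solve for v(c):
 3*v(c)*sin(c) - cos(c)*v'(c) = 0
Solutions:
 v(c) = C1/cos(c)^3


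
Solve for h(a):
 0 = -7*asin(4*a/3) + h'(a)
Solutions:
 h(a) = C1 + 7*a*asin(4*a/3) + 7*sqrt(9 - 16*a^2)/4


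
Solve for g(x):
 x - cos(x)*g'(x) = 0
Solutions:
 g(x) = C1 + Integral(x/cos(x), x)


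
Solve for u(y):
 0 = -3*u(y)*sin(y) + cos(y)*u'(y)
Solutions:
 u(y) = C1/cos(y)^3


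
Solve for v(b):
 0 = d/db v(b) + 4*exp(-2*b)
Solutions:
 v(b) = C1 + 2*exp(-2*b)


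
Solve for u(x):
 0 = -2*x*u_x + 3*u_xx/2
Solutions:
 u(x) = C1 + C2*erfi(sqrt(6)*x/3)


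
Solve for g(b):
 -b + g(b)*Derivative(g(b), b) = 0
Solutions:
 g(b) = -sqrt(C1 + b^2)
 g(b) = sqrt(C1 + b^2)


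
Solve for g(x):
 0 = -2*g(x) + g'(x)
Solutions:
 g(x) = C1*exp(2*x)


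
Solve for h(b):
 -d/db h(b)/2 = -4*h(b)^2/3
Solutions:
 h(b) = -3/(C1 + 8*b)


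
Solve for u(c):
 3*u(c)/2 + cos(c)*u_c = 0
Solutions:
 u(c) = C1*(sin(c) - 1)^(3/4)/(sin(c) + 1)^(3/4)


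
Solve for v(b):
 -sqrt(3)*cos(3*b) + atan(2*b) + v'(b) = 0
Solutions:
 v(b) = C1 - b*atan(2*b) + log(4*b^2 + 1)/4 + sqrt(3)*sin(3*b)/3


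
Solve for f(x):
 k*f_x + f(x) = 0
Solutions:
 f(x) = C1*exp(-x/k)


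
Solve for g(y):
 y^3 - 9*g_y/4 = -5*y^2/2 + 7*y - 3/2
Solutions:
 g(y) = C1 + y^4/9 + 10*y^3/27 - 14*y^2/9 + 2*y/3


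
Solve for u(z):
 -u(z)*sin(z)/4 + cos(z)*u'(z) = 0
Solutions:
 u(z) = C1/cos(z)^(1/4)


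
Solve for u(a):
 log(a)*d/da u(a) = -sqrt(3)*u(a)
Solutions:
 u(a) = C1*exp(-sqrt(3)*li(a))


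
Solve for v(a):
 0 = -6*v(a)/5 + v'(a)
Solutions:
 v(a) = C1*exp(6*a/5)


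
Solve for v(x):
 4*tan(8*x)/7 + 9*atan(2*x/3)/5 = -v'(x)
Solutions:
 v(x) = C1 - 9*x*atan(2*x/3)/5 + 27*log(4*x^2 + 9)/20 + log(cos(8*x))/14


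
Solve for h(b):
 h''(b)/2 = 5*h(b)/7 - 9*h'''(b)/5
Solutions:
 h(b) = C1*exp(-b*(35*35^(1/3)/(54*sqrt(26034) + 8713)^(1/3) + 70 + 35^(2/3)*(54*sqrt(26034) + 8713)^(1/3))/756)*sin(sqrt(3)*35^(1/3)*b*(-35^(1/3)*(54*sqrt(26034) + 8713)^(1/3) + 35/(54*sqrt(26034) + 8713)^(1/3))/756) + C2*exp(-b*(35*35^(1/3)/(54*sqrt(26034) + 8713)^(1/3) + 70 + 35^(2/3)*(54*sqrt(26034) + 8713)^(1/3))/756)*cos(sqrt(3)*35^(1/3)*b*(-35^(1/3)*(54*sqrt(26034) + 8713)^(1/3) + 35/(54*sqrt(26034) + 8713)^(1/3))/756) + C3*exp(b*(-35 + 35*35^(1/3)/(54*sqrt(26034) + 8713)^(1/3) + 35^(2/3)*(54*sqrt(26034) + 8713)^(1/3))/378)


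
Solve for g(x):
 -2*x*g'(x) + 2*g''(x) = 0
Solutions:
 g(x) = C1 + C2*erfi(sqrt(2)*x/2)


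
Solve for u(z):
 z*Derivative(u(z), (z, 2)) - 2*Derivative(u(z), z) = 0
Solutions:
 u(z) = C1 + C2*z^3


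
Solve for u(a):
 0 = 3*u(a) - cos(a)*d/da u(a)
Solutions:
 u(a) = C1*(sin(a) + 1)^(3/2)/(sin(a) - 1)^(3/2)


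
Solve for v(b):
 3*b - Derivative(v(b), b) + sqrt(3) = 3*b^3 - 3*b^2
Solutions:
 v(b) = C1 - 3*b^4/4 + b^3 + 3*b^2/2 + sqrt(3)*b


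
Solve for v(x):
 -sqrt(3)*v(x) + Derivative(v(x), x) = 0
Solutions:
 v(x) = C1*exp(sqrt(3)*x)


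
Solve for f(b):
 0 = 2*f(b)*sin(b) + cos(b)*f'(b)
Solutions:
 f(b) = C1*cos(b)^2


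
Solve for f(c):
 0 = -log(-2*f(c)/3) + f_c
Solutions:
 -Integral(1/(log(-_y) - log(3) + log(2)), (_y, f(c))) = C1 - c


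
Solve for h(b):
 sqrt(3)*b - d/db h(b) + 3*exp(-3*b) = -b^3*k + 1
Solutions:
 h(b) = C1 + b^4*k/4 + sqrt(3)*b^2/2 - b - exp(-3*b)


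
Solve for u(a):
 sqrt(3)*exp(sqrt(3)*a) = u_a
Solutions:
 u(a) = C1 + exp(sqrt(3)*a)


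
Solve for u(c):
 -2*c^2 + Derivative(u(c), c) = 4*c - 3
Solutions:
 u(c) = C1 + 2*c^3/3 + 2*c^2 - 3*c


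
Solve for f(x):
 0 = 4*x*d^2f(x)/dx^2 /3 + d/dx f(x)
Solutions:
 f(x) = C1 + C2*x^(1/4)


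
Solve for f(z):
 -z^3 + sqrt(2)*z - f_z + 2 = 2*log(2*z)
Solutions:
 f(z) = C1 - z^4/4 + sqrt(2)*z^2/2 - 2*z*log(z) - z*log(4) + 4*z


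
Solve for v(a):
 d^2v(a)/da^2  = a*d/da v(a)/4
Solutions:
 v(a) = C1 + C2*erfi(sqrt(2)*a/4)


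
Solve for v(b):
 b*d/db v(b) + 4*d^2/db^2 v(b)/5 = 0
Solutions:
 v(b) = C1 + C2*erf(sqrt(10)*b/4)


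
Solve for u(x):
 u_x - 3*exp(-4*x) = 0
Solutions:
 u(x) = C1 - 3*exp(-4*x)/4


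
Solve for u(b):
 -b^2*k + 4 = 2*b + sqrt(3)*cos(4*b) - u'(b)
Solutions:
 u(b) = C1 + b^3*k/3 + b^2 - 4*b + sqrt(3)*sin(4*b)/4


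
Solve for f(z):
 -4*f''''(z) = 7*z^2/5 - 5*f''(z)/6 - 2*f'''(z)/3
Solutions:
 f(z) = C1 + C2*z + C3*exp(z*(1 - sqrt(31))/12) + C4*exp(z*(1 + sqrt(31))/12) + 7*z^4/50 - 56*z^3/125 + 5712*z^2/625


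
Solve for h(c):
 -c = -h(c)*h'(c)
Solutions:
 h(c) = -sqrt(C1 + c^2)
 h(c) = sqrt(C1 + c^2)


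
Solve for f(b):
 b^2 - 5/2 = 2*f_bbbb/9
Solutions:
 f(b) = C1 + C2*b + C3*b^2 + C4*b^3 + b^6/80 - 15*b^4/32


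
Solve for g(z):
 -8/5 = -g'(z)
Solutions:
 g(z) = C1 + 8*z/5


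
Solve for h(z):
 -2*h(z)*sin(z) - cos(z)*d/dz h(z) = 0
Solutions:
 h(z) = C1*cos(z)^2


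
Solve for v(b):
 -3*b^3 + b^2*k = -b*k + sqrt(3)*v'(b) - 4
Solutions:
 v(b) = C1 - sqrt(3)*b^4/4 + sqrt(3)*b^3*k/9 + sqrt(3)*b^2*k/6 + 4*sqrt(3)*b/3


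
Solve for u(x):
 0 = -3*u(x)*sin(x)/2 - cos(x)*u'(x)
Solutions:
 u(x) = C1*cos(x)^(3/2)


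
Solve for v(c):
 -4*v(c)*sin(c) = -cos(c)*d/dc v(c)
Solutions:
 v(c) = C1/cos(c)^4


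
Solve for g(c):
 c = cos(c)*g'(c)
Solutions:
 g(c) = C1 + Integral(c/cos(c), c)


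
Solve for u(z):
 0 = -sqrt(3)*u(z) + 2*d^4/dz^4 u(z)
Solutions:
 u(z) = C1*exp(-2^(3/4)*3^(1/8)*z/2) + C2*exp(2^(3/4)*3^(1/8)*z/2) + C3*sin(2^(3/4)*3^(1/8)*z/2) + C4*cos(2^(3/4)*3^(1/8)*z/2)


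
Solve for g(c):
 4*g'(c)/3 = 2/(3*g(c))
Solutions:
 g(c) = -sqrt(C1 + c)
 g(c) = sqrt(C1 + c)


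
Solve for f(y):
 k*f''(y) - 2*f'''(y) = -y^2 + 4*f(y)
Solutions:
 f(y) = C1*exp(y*(-k^2/(-k^3/8 + sqrt(-k^6 + (216 - k^3)^2)/8 + 27)^(1/3) + 2*k - 4*(-k^3/8 + sqrt(-k^6 + (216 - k^3)^2)/8 + 27)^(1/3))/12) + C2*exp(y*(-k^2/((-1 + sqrt(3)*I)*(-k^3/8 + sqrt(-k^6 + (216 - k^3)^2)/8 + 27)^(1/3)) + k + (-k^3/8 + sqrt(-k^6 + (216 - k^3)^2)/8 + 27)^(1/3) - sqrt(3)*I*(-k^3/8 + sqrt(-k^6 + (216 - k^3)^2)/8 + 27)^(1/3))/6) + C3*exp(y*(k^2/((1 + sqrt(3)*I)*(-k^3/8 + sqrt(-k^6 + (216 - k^3)^2)/8 + 27)^(1/3)) + k + (-k^3/8 + sqrt(-k^6 + (216 - k^3)^2)/8 + 27)^(1/3) + sqrt(3)*I*(-k^3/8 + sqrt(-k^6 + (216 - k^3)^2)/8 + 27)^(1/3))/6) + k/8 + y^2/4


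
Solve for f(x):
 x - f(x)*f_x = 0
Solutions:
 f(x) = -sqrt(C1 + x^2)
 f(x) = sqrt(C1 + x^2)


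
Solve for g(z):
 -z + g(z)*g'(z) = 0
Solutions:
 g(z) = -sqrt(C1 + z^2)
 g(z) = sqrt(C1 + z^2)


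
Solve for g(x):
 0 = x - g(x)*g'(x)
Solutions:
 g(x) = -sqrt(C1 + x^2)
 g(x) = sqrt(C1 + x^2)


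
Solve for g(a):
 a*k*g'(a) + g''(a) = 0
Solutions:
 g(a) = Piecewise((-sqrt(2)*sqrt(pi)*C1*erf(sqrt(2)*a*sqrt(k)/2)/(2*sqrt(k)) - C2, (k > 0) | (k < 0)), (-C1*a - C2, True))


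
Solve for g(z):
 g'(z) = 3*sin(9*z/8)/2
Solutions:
 g(z) = C1 - 4*cos(9*z/8)/3


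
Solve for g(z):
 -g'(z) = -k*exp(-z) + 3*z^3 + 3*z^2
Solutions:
 g(z) = C1 - k*exp(-z) - 3*z^4/4 - z^3


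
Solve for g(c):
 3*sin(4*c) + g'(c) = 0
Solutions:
 g(c) = C1 + 3*cos(4*c)/4


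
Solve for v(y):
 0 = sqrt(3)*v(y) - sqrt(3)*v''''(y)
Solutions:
 v(y) = C1*exp(-y) + C2*exp(y) + C3*sin(y) + C4*cos(y)


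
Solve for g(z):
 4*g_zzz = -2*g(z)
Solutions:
 g(z) = C3*exp(-2^(2/3)*z/2) + (C1*sin(2^(2/3)*sqrt(3)*z/4) + C2*cos(2^(2/3)*sqrt(3)*z/4))*exp(2^(2/3)*z/4)


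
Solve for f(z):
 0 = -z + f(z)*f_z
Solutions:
 f(z) = -sqrt(C1 + z^2)
 f(z) = sqrt(C1 + z^2)


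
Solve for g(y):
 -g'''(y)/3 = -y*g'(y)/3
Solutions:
 g(y) = C1 + Integral(C2*airyai(y) + C3*airybi(y), y)


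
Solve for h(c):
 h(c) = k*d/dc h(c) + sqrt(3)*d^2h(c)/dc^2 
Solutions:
 h(c) = C1*exp(sqrt(3)*c*(-k + sqrt(k^2 + 4*sqrt(3)))/6) + C2*exp(-sqrt(3)*c*(k + sqrt(k^2 + 4*sqrt(3)))/6)


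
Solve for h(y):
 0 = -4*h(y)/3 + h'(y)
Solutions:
 h(y) = C1*exp(4*y/3)


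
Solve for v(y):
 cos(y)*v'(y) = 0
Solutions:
 v(y) = C1


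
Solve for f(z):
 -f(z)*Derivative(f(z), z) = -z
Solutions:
 f(z) = -sqrt(C1 + z^2)
 f(z) = sqrt(C1 + z^2)


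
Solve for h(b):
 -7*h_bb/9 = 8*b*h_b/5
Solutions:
 h(b) = C1 + C2*erf(6*sqrt(35)*b/35)


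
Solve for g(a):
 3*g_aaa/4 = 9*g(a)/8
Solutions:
 g(a) = C3*exp(2^(2/3)*3^(1/3)*a/2) + (C1*sin(2^(2/3)*3^(5/6)*a/4) + C2*cos(2^(2/3)*3^(5/6)*a/4))*exp(-2^(2/3)*3^(1/3)*a/4)


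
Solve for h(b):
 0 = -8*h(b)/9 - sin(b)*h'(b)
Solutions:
 h(b) = C1*(cos(b) + 1)^(4/9)/(cos(b) - 1)^(4/9)


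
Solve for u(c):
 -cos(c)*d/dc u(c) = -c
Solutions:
 u(c) = C1 + Integral(c/cos(c), c)


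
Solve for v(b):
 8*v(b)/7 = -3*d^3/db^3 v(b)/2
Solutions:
 v(b) = C3*exp(-2*2^(1/3)*21^(2/3)*b/21) + (C1*sin(2^(1/3)*3^(1/6)*7^(2/3)*b/7) + C2*cos(2^(1/3)*3^(1/6)*7^(2/3)*b/7))*exp(2^(1/3)*21^(2/3)*b/21)


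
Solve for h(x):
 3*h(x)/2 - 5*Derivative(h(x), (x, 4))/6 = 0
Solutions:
 h(x) = C1*exp(-sqrt(3)*5^(3/4)*x/5) + C2*exp(sqrt(3)*5^(3/4)*x/5) + C3*sin(sqrt(3)*5^(3/4)*x/5) + C4*cos(sqrt(3)*5^(3/4)*x/5)


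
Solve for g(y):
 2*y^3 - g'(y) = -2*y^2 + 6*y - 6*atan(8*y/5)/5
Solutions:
 g(y) = C1 + y^4/2 + 2*y^3/3 - 3*y^2 + 6*y*atan(8*y/5)/5 - 3*log(64*y^2 + 25)/8


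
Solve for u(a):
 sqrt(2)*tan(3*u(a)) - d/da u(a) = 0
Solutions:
 u(a) = -asin(C1*exp(3*sqrt(2)*a))/3 + pi/3
 u(a) = asin(C1*exp(3*sqrt(2)*a))/3


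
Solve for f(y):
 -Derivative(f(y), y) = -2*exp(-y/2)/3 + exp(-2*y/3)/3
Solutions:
 f(y) = C1 - 4*exp(-y/2)/3 + exp(-2*y/3)/2


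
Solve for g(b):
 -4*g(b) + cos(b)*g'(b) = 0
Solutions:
 g(b) = C1*(sin(b)^2 + 2*sin(b) + 1)/(sin(b)^2 - 2*sin(b) + 1)


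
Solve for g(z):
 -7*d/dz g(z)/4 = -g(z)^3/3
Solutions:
 g(z) = -sqrt(42)*sqrt(-1/(C1 + 4*z))/2
 g(z) = sqrt(42)*sqrt(-1/(C1 + 4*z))/2


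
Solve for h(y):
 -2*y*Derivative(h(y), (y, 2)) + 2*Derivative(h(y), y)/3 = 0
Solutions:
 h(y) = C1 + C2*y^(4/3)


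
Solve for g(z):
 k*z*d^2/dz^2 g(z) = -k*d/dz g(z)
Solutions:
 g(z) = C1 + C2*log(z)


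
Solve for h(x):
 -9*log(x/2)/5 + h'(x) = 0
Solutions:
 h(x) = C1 + 9*x*log(x)/5 - 9*x/5 - 9*x*log(2)/5


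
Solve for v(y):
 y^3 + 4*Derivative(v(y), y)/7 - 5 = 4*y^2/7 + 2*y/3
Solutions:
 v(y) = C1 - 7*y^4/16 + y^3/3 + 7*y^2/12 + 35*y/4


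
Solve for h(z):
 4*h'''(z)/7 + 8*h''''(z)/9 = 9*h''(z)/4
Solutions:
 h(z) = C1 + C2*z + C3*exp(9*z*(-2 + sqrt(102))/56) + C4*exp(-9*z*(2 + sqrt(102))/56)


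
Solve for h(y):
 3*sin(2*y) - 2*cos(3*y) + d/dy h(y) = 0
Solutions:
 h(y) = C1 + 2*sin(3*y)/3 + 3*cos(2*y)/2


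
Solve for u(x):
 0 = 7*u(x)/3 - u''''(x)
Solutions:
 u(x) = C1*exp(-3^(3/4)*7^(1/4)*x/3) + C2*exp(3^(3/4)*7^(1/4)*x/3) + C3*sin(3^(3/4)*7^(1/4)*x/3) + C4*cos(3^(3/4)*7^(1/4)*x/3)


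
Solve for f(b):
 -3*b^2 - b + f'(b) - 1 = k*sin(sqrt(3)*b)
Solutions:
 f(b) = C1 + b^3 + b^2/2 + b - sqrt(3)*k*cos(sqrt(3)*b)/3


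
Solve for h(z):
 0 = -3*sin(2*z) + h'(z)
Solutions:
 h(z) = C1 - 3*cos(2*z)/2


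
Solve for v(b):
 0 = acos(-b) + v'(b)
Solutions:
 v(b) = C1 - b*acos(-b) - sqrt(1 - b^2)


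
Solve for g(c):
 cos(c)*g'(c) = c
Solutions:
 g(c) = C1 + Integral(c/cos(c), c)


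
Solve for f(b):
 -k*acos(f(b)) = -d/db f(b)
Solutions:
 Integral(1/acos(_y), (_y, f(b))) = C1 + b*k


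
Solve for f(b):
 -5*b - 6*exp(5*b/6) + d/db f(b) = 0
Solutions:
 f(b) = C1 + 5*b^2/2 + 36*exp(5*b/6)/5


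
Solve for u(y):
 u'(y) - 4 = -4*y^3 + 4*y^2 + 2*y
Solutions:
 u(y) = C1 - y^4 + 4*y^3/3 + y^2 + 4*y


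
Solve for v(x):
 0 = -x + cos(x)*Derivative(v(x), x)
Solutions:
 v(x) = C1 + Integral(x/cos(x), x)


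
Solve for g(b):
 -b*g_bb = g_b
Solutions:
 g(b) = C1 + C2*log(b)


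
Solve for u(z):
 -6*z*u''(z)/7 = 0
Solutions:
 u(z) = C1 + C2*z


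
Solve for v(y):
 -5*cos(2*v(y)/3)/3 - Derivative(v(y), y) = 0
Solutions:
 5*y/3 - 3*log(sin(2*v(y)/3) - 1)/4 + 3*log(sin(2*v(y)/3) + 1)/4 = C1


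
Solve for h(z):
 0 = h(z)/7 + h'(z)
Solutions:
 h(z) = C1*exp(-z/7)


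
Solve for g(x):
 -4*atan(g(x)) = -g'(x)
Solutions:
 Integral(1/atan(_y), (_y, g(x))) = C1 + 4*x


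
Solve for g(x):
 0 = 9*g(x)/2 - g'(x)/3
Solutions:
 g(x) = C1*exp(27*x/2)


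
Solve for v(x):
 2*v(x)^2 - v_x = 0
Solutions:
 v(x) = -1/(C1 + 2*x)


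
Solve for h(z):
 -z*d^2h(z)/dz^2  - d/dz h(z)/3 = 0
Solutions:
 h(z) = C1 + C2*z^(2/3)


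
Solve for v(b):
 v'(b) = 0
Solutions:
 v(b) = C1


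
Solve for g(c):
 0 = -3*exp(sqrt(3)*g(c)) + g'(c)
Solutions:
 g(c) = sqrt(3)*(2*log(-1/(C1 + 3*c)) - log(3))/6


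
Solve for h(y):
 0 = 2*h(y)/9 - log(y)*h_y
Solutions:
 h(y) = C1*exp(2*li(y)/9)


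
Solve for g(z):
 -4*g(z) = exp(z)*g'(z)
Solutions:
 g(z) = C1*exp(4*exp(-z))


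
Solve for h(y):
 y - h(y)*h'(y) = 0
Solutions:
 h(y) = -sqrt(C1 + y^2)
 h(y) = sqrt(C1 + y^2)


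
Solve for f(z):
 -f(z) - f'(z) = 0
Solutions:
 f(z) = C1*exp(-z)


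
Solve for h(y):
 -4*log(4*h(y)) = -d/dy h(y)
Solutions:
 -Integral(1/(log(_y) + 2*log(2)), (_y, h(y)))/4 = C1 - y


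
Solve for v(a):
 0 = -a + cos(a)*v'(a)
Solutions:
 v(a) = C1 + Integral(a/cos(a), a)


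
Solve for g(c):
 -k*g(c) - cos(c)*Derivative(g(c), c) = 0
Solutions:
 g(c) = C1*exp(k*(log(sin(c) - 1) - log(sin(c) + 1))/2)


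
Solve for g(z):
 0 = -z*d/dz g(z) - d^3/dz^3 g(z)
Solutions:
 g(z) = C1 + Integral(C2*airyai(-z) + C3*airybi(-z), z)


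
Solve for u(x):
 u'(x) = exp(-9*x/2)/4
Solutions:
 u(x) = C1 - exp(-9*x/2)/18


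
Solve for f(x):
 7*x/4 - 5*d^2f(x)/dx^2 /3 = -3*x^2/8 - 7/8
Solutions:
 f(x) = C1 + C2*x + 3*x^4/160 + 7*x^3/40 + 21*x^2/80


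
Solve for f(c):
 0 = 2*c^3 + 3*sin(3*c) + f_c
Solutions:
 f(c) = C1 - c^4/2 + cos(3*c)


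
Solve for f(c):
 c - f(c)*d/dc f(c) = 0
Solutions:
 f(c) = -sqrt(C1 + c^2)
 f(c) = sqrt(C1 + c^2)


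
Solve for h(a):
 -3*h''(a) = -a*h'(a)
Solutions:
 h(a) = C1 + C2*erfi(sqrt(6)*a/6)


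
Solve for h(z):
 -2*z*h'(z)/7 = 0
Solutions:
 h(z) = C1


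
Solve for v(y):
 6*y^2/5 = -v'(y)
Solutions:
 v(y) = C1 - 2*y^3/5


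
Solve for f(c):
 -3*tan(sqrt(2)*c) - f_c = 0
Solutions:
 f(c) = C1 + 3*sqrt(2)*log(cos(sqrt(2)*c))/2


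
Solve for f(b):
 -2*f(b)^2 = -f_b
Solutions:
 f(b) = -1/(C1 + 2*b)


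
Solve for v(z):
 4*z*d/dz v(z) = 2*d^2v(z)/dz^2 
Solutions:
 v(z) = C1 + C2*erfi(z)


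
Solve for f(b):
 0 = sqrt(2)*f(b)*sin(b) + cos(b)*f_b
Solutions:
 f(b) = C1*cos(b)^(sqrt(2))


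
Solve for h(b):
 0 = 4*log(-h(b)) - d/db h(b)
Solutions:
 -li(-h(b)) = C1 + 4*b


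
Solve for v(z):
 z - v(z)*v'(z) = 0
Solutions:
 v(z) = -sqrt(C1 + z^2)
 v(z) = sqrt(C1 + z^2)


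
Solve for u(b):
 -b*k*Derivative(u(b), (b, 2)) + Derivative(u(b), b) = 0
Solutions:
 u(b) = C1 + b^(((re(k) + 1)*re(k) + im(k)^2)/(re(k)^2 + im(k)^2))*(C2*sin(log(b)*Abs(im(k))/(re(k)^2 + im(k)^2)) + C3*cos(log(b)*im(k)/(re(k)^2 + im(k)^2)))


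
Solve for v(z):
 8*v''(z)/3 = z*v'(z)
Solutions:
 v(z) = C1 + C2*erfi(sqrt(3)*z/4)


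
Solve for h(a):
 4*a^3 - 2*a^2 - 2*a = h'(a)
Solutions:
 h(a) = C1 + a^4 - 2*a^3/3 - a^2


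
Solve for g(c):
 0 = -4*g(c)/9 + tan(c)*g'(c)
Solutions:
 g(c) = C1*sin(c)^(4/9)


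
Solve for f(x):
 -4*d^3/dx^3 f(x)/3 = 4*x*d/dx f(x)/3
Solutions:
 f(x) = C1 + Integral(C2*airyai(-x) + C3*airybi(-x), x)


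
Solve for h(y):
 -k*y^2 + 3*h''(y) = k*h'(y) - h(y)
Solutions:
 h(y) = C1*exp(y*(k - sqrt(k^2 - 12))/6) + C2*exp(y*(k + sqrt(k^2 - 12))/6) + 2*k^3 + 2*k^2*y + k*y^2 - 6*k


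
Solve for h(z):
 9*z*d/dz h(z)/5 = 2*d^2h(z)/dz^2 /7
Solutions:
 h(z) = C1 + C2*erfi(3*sqrt(35)*z/10)


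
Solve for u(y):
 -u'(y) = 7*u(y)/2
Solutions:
 u(y) = C1*exp(-7*y/2)


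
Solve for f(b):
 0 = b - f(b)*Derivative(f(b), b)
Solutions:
 f(b) = -sqrt(C1 + b^2)
 f(b) = sqrt(C1 + b^2)


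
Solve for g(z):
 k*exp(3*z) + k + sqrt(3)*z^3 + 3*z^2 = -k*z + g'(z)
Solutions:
 g(z) = C1 + k*z^2/2 + k*z + k*exp(3*z)/3 + sqrt(3)*z^4/4 + z^3


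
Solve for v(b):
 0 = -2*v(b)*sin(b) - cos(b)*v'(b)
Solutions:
 v(b) = C1*cos(b)^2


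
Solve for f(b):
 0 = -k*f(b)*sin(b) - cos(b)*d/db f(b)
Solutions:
 f(b) = C1*exp(k*log(cos(b)))


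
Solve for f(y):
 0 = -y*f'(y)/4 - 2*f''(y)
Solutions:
 f(y) = C1 + C2*erf(y/4)


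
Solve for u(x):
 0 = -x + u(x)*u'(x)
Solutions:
 u(x) = -sqrt(C1 + x^2)
 u(x) = sqrt(C1 + x^2)


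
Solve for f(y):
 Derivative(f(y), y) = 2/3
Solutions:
 f(y) = C1 + 2*y/3


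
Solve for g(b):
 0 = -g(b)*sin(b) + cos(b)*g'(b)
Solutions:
 g(b) = C1/cos(b)


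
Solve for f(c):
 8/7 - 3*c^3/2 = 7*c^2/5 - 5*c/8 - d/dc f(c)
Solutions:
 f(c) = C1 + 3*c^4/8 + 7*c^3/15 - 5*c^2/16 - 8*c/7


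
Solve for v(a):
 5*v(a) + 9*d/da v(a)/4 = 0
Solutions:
 v(a) = C1*exp(-20*a/9)


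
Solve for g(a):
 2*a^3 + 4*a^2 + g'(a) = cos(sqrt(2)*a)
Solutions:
 g(a) = C1 - a^4/2 - 4*a^3/3 + sqrt(2)*sin(sqrt(2)*a)/2


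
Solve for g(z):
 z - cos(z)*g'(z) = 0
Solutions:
 g(z) = C1 + Integral(z/cos(z), z)


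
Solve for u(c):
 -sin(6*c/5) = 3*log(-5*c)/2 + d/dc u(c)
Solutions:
 u(c) = C1 - 3*c*log(-c)/2 - 3*c*log(5)/2 + 3*c/2 + 5*cos(6*c/5)/6


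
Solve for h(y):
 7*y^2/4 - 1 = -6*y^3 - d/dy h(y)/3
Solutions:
 h(y) = C1 - 9*y^4/2 - 7*y^3/4 + 3*y


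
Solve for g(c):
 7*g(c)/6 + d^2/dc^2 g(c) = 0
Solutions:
 g(c) = C1*sin(sqrt(42)*c/6) + C2*cos(sqrt(42)*c/6)


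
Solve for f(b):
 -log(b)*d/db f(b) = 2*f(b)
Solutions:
 f(b) = C1*exp(-2*li(b))


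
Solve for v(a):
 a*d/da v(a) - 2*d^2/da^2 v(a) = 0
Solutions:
 v(a) = C1 + C2*erfi(a/2)


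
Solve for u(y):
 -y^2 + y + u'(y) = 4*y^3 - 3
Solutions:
 u(y) = C1 + y^4 + y^3/3 - y^2/2 - 3*y


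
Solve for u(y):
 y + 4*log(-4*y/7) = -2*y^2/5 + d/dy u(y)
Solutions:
 u(y) = C1 + 2*y^3/15 + y^2/2 + 4*y*log(-y) + 4*y*(-log(7) - 1 + 2*log(2))


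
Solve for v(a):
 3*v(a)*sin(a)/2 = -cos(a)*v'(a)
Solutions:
 v(a) = C1*cos(a)^(3/2)


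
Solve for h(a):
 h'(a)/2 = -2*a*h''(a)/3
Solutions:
 h(a) = C1 + C2*a^(1/4)


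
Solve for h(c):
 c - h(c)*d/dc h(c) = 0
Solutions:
 h(c) = -sqrt(C1 + c^2)
 h(c) = sqrt(C1 + c^2)


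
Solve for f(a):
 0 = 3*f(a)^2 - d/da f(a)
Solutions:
 f(a) = -1/(C1 + 3*a)


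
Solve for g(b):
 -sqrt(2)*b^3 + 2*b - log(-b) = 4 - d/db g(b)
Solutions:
 g(b) = C1 + sqrt(2)*b^4/4 - b^2 + b*log(-b) + 3*b


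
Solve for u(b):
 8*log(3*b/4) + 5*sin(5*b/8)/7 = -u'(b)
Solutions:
 u(b) = C1 - 8*b*log(b) - 8*b*log(3) + 8*b + 16*b*log(2) + 8*cos(5*b/8)/7


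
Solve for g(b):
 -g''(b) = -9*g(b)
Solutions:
 g(b) = C1*exp(-3*b) + C2*exp(3*b)


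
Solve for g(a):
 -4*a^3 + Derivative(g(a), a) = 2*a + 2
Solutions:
 g(a) = C1 + a^4 + a^2 + 2*a


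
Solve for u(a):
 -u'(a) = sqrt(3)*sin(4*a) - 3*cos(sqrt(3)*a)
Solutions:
 u(a) = C1 + sqrt(3)*sin(sqrt(3)*a) + sqrt(3)*cos(4*a)/4


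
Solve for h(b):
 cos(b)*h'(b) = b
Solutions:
 h(b) = C1 + Integral(b/cos(b), b)


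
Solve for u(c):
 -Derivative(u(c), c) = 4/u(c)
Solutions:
 u(c) = -sqrt(C1 - 8*c)
 u(c) = sqrt(C1 - 8*c)


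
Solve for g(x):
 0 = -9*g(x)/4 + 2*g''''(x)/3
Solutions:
 g(x) = C1*exp(-2^(1/4)*3^(3/4)*x/2) + C2*exp(2^(1/4)*3^(3/4)*x/2) + C3*sin(2^(1/4)*3^(3/4)*x/2) + C4*cos(2^(1/4)*3^(3/4)*x/2)


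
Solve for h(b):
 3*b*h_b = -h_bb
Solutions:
 h(b) = C1 + C2*erf(sqrt(6)*b/2)


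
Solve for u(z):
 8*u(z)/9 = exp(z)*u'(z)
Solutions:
 u(z) = C1*exp(-8*exp(-z)/9)


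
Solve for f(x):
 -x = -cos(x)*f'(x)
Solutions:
 f(x) = C1 + Integral(x/cos(x), x)


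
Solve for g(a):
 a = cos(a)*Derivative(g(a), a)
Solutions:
 g(a) = C1 + Integral(a/cos(a), a)


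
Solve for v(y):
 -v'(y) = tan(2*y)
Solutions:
 v(y) = C1 + log(cos(2*y))/2


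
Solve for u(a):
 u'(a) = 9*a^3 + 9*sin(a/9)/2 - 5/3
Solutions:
 u(a) = C1 + 9*a^4/4 - 5*a/3 - 81*cos(a/9)/2


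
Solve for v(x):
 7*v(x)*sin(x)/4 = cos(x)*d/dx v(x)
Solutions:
 v(x) = C1/cos(x)^(7/4)


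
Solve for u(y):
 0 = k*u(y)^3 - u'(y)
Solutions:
 u(y) = -sqrt(2)*sqrt(-1/(C1 + k*y))/2
 u(y) = sqrt(2)*sqrt(-1/(C1 + k*y))/2


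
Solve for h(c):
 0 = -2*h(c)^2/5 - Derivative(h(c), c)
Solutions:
 h(c) = 5/(C1 + 2*c)
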